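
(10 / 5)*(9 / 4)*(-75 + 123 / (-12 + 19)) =-1809 / 7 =-258.43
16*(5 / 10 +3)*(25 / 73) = 1400 / 73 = 19.18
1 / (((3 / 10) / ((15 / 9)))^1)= 50 / 9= 5.56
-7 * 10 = -70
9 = 9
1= 1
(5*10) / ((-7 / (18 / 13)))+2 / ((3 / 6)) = -536 / 91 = -5.89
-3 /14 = -0.21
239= 239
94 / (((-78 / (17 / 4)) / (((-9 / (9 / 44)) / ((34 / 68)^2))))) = 35156 / 39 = 901.44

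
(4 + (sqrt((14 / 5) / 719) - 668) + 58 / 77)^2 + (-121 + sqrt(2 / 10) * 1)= -20428 * sqrt(50330) / 55363 + sqrt(5) / 5 + 9373701913151 / 21314755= 439692.93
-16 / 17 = -0.94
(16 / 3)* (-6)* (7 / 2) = -112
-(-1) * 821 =821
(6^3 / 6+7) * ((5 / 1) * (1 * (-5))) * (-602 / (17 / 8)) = 304541.18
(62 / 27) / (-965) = -62 / 26055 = -0.00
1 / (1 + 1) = 1 / 2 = 0.50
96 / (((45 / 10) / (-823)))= -17557.33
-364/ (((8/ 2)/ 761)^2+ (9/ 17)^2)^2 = -784318292220650908/ 169297649633125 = -4632.78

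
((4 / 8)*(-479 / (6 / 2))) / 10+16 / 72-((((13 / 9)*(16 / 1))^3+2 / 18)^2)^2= -131161281615821118318287761793 / 5648590729620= -23220177898186081.88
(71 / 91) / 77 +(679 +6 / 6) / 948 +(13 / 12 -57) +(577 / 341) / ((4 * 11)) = -20820695197 / 377523146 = -55.15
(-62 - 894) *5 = -4780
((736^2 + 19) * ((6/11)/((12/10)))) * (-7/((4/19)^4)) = -2470889418025/2816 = -877446526.29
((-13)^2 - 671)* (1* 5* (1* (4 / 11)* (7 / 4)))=-17570 / 11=-1597.27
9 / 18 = 1 / 2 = 0.50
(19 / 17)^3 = 6859 / 4913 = 1.40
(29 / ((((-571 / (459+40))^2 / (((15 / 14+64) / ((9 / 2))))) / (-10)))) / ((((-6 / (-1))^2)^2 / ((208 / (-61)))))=855186464470 / 101491020603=8.43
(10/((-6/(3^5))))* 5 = -2025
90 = 90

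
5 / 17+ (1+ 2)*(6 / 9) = 39 / 17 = 2.29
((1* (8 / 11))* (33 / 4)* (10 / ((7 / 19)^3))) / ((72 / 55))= 1886225 / 2058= 916.53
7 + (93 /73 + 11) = 1407 /73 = 19.27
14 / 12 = 7 / 6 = 1.17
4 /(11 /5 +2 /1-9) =-0.83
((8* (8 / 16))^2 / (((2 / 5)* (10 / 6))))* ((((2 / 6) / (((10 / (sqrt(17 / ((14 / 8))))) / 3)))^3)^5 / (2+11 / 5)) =3282709384* sqrt(119) / 246298870849609375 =0.00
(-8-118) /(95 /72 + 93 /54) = -3024 /73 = -41.42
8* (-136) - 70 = -1158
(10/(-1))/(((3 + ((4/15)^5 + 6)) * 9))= -843750/6835399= -0.12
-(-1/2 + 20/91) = 51/182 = 0.28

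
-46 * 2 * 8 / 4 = -184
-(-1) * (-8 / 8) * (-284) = 284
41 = 41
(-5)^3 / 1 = -125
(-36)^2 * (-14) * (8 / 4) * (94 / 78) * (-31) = 17623872 / 13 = 1355682.46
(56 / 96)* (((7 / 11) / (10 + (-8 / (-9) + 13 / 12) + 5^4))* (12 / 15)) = 588 / 1261205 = 0.00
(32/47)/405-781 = -14866303/19035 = -781.00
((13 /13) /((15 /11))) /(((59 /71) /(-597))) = -155419 /295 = -526.84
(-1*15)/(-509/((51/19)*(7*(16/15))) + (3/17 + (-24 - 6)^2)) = -28560/1665581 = -0.02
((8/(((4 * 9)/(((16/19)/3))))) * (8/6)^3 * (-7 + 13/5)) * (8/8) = -45056/69255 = -0.65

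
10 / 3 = 3.33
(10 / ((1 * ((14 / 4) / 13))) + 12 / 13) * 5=190.33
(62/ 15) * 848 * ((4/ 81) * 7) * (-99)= -16193408/ 135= -119951.17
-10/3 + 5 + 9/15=34/15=2.27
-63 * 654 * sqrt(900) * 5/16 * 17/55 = -119392.16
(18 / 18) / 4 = 1 / 4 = 0.25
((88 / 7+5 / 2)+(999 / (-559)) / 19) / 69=2227045 / 10259886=0.22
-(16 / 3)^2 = -256 / 9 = -28.44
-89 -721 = -810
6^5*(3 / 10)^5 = 59049 / 3125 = 18.90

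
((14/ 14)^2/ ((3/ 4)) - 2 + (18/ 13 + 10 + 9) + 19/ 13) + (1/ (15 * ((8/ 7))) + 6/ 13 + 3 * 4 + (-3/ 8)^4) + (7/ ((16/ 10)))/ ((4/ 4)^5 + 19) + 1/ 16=27156787/ 798720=34.00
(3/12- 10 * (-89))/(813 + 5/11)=39171/35792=1.09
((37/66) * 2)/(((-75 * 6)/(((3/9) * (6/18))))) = -37/133650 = -0.00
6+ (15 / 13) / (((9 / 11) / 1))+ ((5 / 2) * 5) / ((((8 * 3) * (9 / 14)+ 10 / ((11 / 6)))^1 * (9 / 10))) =1519261 / 188136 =8.08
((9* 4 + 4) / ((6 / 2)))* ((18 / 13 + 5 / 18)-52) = -235580 / 351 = -671.17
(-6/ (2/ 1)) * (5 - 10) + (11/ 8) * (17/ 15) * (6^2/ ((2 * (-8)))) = 1839/ 160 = 11.49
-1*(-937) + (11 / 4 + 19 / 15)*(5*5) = 12449 / 12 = 1037.42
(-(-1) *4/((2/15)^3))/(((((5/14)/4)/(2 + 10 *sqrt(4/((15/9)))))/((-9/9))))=-75600 *sqrt(15)-37800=-330597.54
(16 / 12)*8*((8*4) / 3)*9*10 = 10240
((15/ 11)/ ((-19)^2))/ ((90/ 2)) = 1/ 11913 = 0.00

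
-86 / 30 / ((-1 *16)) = 43 / 240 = 0.18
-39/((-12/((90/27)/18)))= 0.60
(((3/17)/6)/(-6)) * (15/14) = -5/952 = -0.01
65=65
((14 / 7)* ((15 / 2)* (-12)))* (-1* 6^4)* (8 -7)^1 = 233280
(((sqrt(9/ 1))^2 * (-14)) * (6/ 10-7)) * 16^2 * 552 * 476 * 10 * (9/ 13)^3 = 395424927055872/ 2197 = 179984035983.56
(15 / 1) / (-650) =-3 / 130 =-0.02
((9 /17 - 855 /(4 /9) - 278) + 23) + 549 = -110787 /68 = -1629.22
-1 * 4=-4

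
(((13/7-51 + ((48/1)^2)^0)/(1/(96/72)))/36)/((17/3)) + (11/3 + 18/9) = 5732/1071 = 5.35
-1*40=-40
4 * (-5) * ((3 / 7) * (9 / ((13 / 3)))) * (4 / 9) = -7.91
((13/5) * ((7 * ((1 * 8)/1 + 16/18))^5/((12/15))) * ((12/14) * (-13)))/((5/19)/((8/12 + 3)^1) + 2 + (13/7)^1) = -243154963251200000/28284471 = -8596765456.61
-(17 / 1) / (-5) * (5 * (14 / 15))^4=653072 / 405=1612.52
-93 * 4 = -372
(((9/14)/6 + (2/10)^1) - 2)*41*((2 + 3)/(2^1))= -173.52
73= 73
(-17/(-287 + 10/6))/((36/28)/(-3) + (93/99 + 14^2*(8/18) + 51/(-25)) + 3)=883575/1313687792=0.00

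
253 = 253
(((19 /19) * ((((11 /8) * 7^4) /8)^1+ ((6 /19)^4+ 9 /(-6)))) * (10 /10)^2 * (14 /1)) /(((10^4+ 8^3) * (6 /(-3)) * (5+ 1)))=-0.05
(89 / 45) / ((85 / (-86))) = -7654 / 3825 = -2.00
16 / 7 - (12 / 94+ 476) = -155894 / 329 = -473.84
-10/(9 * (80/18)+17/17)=-10/41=-0.24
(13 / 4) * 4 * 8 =104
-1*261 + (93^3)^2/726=215663331321/242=891170790.58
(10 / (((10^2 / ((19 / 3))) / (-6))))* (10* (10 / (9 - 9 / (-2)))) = -28.15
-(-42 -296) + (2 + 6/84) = 4761/14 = 340.07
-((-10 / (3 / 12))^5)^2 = -10485760000000000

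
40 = 40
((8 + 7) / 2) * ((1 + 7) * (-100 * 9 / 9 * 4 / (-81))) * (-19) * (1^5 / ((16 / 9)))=-9500 / 3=-3166.67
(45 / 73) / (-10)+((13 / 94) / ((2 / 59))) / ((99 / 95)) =5235391 / 1358676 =3.85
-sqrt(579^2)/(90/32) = -205.87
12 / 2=6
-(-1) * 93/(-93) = -1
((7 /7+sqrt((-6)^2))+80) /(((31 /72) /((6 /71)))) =37584 /2201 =17.08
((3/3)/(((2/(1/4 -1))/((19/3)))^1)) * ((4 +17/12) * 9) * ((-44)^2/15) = -14943.50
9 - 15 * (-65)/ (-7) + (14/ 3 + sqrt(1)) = -2617/ 21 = -124.62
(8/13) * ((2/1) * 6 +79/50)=2716/325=8.36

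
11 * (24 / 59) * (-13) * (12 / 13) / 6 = -528 / 59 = -8.95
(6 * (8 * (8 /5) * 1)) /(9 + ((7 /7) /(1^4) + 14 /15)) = 288 /41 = 7.02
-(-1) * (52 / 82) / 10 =0.06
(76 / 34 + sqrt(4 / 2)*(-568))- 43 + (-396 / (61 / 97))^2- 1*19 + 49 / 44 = 1103497100521 / 2783308- 568*sqrt(2) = 395666.36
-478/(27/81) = -1434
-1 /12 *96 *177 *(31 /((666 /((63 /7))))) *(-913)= 20038524 /37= 541581.73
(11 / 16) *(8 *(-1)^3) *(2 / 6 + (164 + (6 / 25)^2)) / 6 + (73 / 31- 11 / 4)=-52691539 / 348750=-151.09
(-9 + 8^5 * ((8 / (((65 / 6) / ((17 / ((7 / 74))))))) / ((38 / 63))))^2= 79280717180896616121 / 1525225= 51979686394398.61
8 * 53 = 424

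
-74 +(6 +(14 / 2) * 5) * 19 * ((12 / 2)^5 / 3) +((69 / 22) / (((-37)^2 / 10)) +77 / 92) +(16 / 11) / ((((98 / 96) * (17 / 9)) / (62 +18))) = 2330229335284075 / 1154061524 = 2019155.21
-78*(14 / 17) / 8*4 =-32.12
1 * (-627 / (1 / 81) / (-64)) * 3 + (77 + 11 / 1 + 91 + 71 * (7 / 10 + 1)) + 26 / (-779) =668146991 / 249280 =2680.31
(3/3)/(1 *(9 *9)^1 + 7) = 1/88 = 0.01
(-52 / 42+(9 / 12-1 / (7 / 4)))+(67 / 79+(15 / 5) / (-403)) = -0.22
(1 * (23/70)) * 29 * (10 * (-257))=-171419/7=-24488.43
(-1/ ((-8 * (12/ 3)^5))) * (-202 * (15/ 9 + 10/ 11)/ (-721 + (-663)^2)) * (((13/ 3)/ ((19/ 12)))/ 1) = -111605/ 281761480704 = -0.00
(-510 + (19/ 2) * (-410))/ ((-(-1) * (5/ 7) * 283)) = -21.79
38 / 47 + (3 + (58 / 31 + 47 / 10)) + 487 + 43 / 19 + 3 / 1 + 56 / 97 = 13512718897 / 26852510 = 503.22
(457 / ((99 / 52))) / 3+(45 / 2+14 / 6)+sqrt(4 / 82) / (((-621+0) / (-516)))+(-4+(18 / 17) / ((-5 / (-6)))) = 172 * sqrt(82) / 8487+5155907 / 50490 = 102.30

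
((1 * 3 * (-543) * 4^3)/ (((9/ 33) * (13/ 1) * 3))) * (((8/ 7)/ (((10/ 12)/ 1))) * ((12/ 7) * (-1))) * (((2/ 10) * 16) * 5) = 1174339584/ 3185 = 368709.45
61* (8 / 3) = 162.67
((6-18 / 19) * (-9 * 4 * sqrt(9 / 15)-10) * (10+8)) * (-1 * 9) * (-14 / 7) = -1119744 * sqrt(15) / 95-311040 / 19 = -62020.52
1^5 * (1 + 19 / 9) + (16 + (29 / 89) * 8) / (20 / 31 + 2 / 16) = 4172164 / 152991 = 27.27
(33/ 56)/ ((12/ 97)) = 1067/ 224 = 4.76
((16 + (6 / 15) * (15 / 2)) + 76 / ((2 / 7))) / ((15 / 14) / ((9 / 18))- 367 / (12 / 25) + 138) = -23940 / 52453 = -0.46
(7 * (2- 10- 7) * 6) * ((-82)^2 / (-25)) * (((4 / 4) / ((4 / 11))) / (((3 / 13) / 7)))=70672602 / 5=14134520.40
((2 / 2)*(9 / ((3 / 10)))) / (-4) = -7.50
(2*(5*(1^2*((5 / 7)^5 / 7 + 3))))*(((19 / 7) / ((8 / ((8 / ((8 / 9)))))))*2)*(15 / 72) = 63425325 / 1647086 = 38.51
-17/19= -0.89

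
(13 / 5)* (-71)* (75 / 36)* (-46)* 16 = 283053.33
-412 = -412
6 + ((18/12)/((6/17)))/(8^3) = 12305/2048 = 6.01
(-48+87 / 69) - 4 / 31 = -33417 / 713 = -46.87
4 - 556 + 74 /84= -23147 /42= -551.12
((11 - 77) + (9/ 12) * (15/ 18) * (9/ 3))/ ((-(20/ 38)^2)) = 185193/ 800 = 231.49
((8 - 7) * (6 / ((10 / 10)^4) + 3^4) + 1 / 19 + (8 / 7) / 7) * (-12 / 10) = -487188 / 4655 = -104.66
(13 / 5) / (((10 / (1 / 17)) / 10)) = 0.15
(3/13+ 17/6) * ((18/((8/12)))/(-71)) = -1.17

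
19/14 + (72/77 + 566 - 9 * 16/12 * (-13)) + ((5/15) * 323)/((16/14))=1512589/1848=818.50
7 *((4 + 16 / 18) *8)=2464 / 9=273.78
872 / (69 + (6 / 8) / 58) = 12.64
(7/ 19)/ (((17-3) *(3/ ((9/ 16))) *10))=3/ 6080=0.00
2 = 2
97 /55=1.76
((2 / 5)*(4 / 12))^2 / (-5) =-0.00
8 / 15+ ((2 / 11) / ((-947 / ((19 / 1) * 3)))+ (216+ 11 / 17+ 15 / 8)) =219.04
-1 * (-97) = 97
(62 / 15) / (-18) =-31 / 135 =-0.23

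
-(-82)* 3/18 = 41/3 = 13.67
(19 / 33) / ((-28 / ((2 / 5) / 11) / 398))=-3781 / 12705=-0.30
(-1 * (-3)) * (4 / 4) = 3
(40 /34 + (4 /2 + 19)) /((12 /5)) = 1885 /204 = 9.24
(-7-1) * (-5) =40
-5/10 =-1/2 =-0.50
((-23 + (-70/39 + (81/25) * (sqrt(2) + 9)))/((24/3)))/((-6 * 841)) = -27 * sqrt(2)/336400 - 266/2459925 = -0.00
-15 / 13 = -1.15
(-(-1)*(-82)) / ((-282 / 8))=328 / 141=2.33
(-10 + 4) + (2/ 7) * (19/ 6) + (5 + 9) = 187/ 21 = 8.90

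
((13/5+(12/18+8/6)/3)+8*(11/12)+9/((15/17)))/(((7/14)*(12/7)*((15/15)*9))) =364/135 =2.70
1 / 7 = 0.14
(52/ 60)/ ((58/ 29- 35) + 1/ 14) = -182/ 6915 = -0.03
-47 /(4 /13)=-611 /4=-152.75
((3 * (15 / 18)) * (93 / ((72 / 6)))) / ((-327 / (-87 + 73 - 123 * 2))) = 10075 / 654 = 15.41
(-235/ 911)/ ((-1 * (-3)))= -235/ 2733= -0.09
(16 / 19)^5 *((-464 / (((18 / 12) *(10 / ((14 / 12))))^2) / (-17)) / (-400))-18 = -38358241140374 / 2130992701875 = -18.00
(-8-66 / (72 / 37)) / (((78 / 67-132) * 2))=33701 / 210384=0.16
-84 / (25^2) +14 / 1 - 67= -33209 / 625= -53.13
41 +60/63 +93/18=1979/42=47.12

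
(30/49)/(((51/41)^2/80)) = 1344800/42483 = 31.66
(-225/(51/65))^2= 23765625/289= 82234.00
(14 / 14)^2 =1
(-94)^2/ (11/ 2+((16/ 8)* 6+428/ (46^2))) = 9348488/ 18729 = 499.15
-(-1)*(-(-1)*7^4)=2401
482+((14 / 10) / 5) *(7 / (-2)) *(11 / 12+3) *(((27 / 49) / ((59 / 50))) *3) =476.62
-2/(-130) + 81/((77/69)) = 363362/5005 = 72.60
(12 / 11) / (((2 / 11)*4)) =1.50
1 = 1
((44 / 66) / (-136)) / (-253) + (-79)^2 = 322110493 / 51612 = 6241.00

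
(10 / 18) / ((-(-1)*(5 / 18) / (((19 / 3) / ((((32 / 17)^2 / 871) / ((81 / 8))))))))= 129131847 / 4096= 31526.33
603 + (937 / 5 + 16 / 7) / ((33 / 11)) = 23318 / 35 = 666.23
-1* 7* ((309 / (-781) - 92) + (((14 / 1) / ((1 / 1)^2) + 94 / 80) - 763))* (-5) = -183739451 / 6248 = -29407.72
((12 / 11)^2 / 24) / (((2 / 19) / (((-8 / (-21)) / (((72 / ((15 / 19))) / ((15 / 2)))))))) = 25 / 1694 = 0.01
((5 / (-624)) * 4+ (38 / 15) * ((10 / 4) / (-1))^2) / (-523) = -2465 / 81588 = -0.03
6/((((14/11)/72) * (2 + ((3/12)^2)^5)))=276824064/1631119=169.71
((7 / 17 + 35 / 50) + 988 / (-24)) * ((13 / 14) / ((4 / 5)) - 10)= 168531 / 476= 354.06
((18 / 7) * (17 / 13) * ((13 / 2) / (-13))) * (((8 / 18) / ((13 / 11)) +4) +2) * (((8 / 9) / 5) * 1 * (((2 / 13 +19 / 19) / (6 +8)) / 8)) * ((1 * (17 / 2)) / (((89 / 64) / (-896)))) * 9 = 1324609536 / 1368731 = 967.76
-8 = -8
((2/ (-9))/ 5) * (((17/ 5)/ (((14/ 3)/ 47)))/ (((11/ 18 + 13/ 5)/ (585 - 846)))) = 73602/ 595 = 123.70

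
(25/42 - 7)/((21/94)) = -12643/441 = -28.67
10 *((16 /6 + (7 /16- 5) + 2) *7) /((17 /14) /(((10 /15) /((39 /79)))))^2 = 107033150 /11868363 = 9.02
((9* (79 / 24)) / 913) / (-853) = -237 / 6230312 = -0.00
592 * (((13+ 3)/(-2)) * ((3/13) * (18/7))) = -255744/91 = -2810.37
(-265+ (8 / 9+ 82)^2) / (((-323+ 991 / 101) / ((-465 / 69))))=8376223405 / 58930416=142.14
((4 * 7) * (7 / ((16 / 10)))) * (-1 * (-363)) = 88935 / 2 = 44467.50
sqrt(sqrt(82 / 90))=0.98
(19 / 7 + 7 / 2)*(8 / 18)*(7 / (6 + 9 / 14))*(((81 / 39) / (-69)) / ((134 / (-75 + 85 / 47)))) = 1396640 / 29188081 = 0.05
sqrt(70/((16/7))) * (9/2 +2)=91 * sqrt(10)/8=35.97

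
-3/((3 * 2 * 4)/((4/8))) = -1/16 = -0.06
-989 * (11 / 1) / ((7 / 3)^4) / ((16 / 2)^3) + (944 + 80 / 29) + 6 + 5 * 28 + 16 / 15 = 584540538403 / 534750720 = 1093.11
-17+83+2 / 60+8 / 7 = 14107 / 210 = 67.18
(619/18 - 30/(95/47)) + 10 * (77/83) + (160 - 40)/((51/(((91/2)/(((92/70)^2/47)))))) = 750975424885/255275298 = 2941.83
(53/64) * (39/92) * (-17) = -35139/5888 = -5.97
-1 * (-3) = 3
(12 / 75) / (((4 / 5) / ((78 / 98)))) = 39 / 245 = 0.16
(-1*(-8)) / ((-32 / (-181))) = 181 / 4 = 45.25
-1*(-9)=9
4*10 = 40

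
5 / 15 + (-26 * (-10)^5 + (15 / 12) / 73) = 2277600307 / 876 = 2600000.35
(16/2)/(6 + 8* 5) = 4/23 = 0.17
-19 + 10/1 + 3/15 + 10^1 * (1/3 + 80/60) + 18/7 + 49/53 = 11.36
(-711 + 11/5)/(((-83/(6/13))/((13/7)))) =7.32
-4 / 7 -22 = -158 / 7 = -22.57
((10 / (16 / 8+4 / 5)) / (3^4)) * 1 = 25 / 567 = 0.04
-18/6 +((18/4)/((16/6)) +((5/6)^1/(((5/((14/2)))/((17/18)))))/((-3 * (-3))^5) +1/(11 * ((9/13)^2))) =-315060545/280600848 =-1.12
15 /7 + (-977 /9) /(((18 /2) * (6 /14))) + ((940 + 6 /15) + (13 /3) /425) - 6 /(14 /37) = 649585616 /722925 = 898.55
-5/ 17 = -0.29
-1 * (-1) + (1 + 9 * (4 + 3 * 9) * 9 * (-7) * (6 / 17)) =-105428 / 17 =-6201.65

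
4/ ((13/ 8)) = 32/ 13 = 2.46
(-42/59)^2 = 1764/3481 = 0.51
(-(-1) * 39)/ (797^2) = 39/ 635209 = 0.00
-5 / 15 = -1 / 3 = -0.33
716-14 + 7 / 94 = 65995 / 94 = 702.07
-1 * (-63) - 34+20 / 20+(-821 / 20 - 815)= -16521 / 20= -826.05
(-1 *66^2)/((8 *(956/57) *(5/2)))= -62073/4780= -12.99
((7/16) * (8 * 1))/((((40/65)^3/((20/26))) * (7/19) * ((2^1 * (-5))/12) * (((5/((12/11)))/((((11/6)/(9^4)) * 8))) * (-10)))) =3211/1749600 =0.00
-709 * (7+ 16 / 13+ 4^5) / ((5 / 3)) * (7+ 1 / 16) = -3225270069 / 1040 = -3101221.22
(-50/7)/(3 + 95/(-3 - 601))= -30200/12019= -2.51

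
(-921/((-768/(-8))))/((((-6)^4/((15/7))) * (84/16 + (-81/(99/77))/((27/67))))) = 1535/14620032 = 0.00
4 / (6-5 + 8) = 0.44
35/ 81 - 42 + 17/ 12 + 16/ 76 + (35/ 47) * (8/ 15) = -11441213/ 289332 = -39.54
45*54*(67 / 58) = 81405 / 29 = 2807.07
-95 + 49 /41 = -93.80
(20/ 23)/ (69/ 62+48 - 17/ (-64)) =39680/ 2253241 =0.02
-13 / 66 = -0.20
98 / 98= 1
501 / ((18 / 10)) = 835 / 3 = 278.33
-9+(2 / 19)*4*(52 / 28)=-1093 / 133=-8.22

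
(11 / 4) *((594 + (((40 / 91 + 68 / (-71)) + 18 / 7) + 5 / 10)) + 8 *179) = 288342615 / 51688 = 5578.52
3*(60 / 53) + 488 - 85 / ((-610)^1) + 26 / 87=276677519 / 562542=491.83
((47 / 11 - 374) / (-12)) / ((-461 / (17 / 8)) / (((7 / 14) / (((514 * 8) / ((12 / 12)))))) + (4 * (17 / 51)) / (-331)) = -0.00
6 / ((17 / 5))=30 / 17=1.76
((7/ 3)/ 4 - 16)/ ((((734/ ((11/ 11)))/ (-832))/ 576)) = 3694080/ 367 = 10065.61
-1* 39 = -39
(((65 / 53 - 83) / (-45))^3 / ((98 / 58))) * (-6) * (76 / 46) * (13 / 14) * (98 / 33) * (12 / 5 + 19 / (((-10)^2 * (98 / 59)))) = -653126522253732956 / 2675636518865625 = -244.10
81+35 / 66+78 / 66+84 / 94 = 259345 / 3102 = 83.61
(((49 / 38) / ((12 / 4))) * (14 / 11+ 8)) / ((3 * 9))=833 / 5643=0.15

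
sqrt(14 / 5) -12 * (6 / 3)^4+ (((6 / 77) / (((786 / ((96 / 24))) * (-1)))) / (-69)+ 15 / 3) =-130152557 / 696003+ sqrt(70) / 5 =-185.33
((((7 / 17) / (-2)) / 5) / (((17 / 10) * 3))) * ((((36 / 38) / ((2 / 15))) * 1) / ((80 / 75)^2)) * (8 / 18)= -7875 / 351424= -0.02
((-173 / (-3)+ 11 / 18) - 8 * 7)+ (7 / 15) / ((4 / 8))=289 / 90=3.21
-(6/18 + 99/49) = -346/147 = -2.35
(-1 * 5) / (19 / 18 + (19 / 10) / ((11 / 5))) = -99 / 38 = -2.61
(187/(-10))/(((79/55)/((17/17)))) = -13.02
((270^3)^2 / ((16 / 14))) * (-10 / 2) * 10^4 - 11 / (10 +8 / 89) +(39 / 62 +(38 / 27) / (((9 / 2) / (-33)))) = -16949646393750000010.78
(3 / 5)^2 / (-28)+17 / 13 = 11783 / 9100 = 1.29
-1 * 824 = -824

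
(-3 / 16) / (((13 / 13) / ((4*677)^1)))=-2031 / 4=-507.75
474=474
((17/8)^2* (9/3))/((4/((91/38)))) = 78897/9728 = 8.11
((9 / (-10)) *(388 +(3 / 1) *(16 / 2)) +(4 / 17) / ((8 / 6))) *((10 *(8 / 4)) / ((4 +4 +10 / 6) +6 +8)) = -378036 / 1207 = -313.20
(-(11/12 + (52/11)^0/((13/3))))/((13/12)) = -179/169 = -1.06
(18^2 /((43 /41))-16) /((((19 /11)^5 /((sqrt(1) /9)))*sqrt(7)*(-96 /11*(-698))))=5578645589*sqrt(7) /112368264703632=0.00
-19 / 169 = -0.11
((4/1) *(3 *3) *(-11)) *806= -319176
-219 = -219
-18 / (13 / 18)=-24.92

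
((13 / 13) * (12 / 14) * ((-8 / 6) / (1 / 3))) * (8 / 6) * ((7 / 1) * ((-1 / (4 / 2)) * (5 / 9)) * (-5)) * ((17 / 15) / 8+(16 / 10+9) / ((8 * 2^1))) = -35.74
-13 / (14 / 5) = -65 / 14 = -4.64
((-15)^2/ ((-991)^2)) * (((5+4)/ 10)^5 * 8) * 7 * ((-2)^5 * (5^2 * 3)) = -89282088/ 4910405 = -18.18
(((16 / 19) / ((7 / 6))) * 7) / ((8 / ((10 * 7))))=840 / 19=44.21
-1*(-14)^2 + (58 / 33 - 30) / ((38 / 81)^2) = -1287887 / 3971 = -324.32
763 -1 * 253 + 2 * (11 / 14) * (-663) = -3723 / 7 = -531.86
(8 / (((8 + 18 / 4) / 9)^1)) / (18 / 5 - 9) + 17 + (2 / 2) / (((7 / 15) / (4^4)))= 564.50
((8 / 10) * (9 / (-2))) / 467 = -18 / 2335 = -0.01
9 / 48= 3 / 16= 0.19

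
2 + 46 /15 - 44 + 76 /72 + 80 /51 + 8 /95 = -1053059 /29070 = -36.22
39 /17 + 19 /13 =830 /221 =3.76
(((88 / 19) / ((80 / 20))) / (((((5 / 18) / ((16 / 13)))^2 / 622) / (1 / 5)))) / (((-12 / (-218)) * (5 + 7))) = 1718272512 / 401375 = 4280.97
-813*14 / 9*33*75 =-3130050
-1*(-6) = 6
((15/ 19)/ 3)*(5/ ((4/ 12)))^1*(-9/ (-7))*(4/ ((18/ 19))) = 150/ 7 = 21.43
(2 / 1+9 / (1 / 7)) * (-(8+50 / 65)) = -570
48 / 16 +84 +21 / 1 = 108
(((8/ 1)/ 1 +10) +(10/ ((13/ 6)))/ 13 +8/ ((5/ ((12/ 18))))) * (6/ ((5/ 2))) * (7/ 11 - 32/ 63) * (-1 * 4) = -70109216/ 2927925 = -23.95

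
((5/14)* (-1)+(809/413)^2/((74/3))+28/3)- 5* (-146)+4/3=14019343088/18933159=740.47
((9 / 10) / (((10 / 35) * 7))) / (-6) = -3 / 40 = -0.08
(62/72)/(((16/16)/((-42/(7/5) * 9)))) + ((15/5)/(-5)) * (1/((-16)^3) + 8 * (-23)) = -500121/4096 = -122.10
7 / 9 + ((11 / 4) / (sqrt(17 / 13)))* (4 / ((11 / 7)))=6.90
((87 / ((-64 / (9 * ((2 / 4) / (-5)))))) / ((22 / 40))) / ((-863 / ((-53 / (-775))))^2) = 2199447 / 157459061980000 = 0.00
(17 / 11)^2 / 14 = 289 / 1694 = 0.17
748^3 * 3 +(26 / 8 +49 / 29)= 145641129789 / 116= 1255526980.94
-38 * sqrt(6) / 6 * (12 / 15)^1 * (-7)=532 * sqrt(6) / 15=86.88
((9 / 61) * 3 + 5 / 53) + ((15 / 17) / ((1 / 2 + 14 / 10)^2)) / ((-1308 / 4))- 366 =-790374051186 / 2162660389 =-365.46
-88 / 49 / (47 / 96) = -8448 / 2303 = -3.67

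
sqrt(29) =5.39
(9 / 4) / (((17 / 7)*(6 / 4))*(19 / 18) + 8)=189 / 995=0.19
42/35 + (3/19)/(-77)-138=-1000707/7315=-136.80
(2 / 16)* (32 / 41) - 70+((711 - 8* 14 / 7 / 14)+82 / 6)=653.62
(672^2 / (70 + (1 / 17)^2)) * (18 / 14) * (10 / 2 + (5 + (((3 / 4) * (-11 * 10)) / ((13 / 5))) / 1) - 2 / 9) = -47887031808 / 263003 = -182077.89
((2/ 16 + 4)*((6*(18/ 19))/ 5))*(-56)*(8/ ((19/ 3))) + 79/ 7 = -4048669/ 12635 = -320.43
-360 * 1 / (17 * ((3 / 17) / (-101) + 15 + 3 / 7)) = -16968 / 12361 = -1.37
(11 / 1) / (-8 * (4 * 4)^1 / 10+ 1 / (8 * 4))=-1760 / 2043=-0.86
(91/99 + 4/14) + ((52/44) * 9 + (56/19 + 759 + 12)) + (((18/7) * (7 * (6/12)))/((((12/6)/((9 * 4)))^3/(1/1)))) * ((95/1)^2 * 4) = 2268096650189/1197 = 1894817585.79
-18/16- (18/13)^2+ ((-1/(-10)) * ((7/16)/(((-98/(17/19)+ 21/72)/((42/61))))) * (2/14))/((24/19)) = -15974521071/5250992240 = -3.04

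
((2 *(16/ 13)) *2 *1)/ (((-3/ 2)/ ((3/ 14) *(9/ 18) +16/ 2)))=-7264/ 273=-26.61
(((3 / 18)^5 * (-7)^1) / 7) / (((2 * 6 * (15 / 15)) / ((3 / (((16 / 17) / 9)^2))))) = -289 / 98304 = -0.00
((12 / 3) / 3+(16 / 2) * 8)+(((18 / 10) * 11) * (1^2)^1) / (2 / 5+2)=73.58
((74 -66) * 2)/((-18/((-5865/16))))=1955/6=325.83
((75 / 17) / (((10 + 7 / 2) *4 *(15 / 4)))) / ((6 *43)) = 5 / 59211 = 0.00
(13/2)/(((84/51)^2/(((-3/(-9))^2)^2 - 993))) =-18886439/7938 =-2379.24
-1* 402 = -402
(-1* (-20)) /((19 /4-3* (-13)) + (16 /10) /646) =129200 /282641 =0.46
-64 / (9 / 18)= -128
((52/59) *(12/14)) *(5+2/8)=234/59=3.97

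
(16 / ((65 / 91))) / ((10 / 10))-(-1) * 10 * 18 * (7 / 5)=1372 / 5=274.40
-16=-16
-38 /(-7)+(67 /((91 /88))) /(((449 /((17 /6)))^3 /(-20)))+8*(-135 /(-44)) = 73329247131872 /2446452931923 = 29.97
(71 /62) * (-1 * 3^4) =-5751 /62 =-92.76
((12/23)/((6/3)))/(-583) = -6/13409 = -0.00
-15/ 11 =-1.36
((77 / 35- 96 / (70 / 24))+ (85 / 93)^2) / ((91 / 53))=-95874880 / 5509413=-17.40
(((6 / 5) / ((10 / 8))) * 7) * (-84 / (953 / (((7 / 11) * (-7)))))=691488 / 262075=2.64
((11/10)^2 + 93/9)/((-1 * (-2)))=3463/600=5.77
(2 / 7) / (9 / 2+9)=4 / 189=0.02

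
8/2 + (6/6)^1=5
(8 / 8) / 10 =1 / 10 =0.10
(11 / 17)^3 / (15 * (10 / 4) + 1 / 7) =18634 / 2589151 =0.01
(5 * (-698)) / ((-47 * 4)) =1745 / 94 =18.56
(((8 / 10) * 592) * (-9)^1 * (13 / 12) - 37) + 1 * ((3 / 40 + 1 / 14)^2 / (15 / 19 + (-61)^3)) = -1573765510191299 / 338109721600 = -4654.60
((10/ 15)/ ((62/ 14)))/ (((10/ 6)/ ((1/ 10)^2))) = 7/ 7750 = 0.00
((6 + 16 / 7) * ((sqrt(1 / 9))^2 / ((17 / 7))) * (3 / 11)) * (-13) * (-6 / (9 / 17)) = 1508 / 99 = 15.23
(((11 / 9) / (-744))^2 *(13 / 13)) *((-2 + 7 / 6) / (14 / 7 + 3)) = -0.00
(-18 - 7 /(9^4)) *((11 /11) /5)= -23621 /6561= -3.60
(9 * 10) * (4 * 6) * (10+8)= 38880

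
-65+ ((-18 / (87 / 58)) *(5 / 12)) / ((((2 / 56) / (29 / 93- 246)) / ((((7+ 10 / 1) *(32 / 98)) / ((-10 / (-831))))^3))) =43977013282232288047 / 13025425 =3376244021383.74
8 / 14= 4 / 7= 0.57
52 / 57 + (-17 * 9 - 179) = -18872 / 57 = -331.09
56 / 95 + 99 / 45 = 53 / 19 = 2.79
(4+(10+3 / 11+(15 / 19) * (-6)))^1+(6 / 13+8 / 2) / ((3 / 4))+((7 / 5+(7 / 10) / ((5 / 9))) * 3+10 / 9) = 30047497 / 1222650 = 24.58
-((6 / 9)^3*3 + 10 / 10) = -17 / 9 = -1.89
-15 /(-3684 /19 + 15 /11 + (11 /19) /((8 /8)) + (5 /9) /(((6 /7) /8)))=84645 /1053926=0.08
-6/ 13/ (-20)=3/ 130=0.02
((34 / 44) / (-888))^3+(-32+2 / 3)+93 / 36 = -214360513556273 / 7456017862656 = -28.75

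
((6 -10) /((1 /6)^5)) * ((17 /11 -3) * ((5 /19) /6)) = 414720 /209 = 1984.31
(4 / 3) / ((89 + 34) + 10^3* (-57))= -4 / 170631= -0.00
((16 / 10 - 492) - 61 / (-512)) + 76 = -1060559 / 2560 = -414.28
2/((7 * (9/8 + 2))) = 16/175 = 0.09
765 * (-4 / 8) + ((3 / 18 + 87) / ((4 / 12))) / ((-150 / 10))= -5999 / 15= -399.93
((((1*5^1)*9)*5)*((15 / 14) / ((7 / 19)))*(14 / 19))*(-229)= -772875 / 7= -110410.71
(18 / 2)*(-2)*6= -108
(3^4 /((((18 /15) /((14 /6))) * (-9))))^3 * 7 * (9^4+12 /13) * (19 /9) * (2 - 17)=810735165625 /104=7795530438.70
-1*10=-10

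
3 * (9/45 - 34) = -507/5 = -101.40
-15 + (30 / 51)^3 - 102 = -573821 / 4913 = -116.80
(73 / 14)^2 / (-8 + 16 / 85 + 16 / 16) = -452965 / 113484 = -3.99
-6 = -6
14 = 14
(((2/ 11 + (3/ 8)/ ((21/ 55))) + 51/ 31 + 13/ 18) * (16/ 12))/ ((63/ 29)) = 17600419/ 8120574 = 2.17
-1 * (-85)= 85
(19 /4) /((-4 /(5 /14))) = -95 /224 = -0.42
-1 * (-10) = 10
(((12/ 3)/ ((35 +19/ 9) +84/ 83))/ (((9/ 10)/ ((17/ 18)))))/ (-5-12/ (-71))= -1001810/ 43955793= -0.02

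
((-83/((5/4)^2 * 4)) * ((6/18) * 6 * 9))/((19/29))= -173304/475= -364.85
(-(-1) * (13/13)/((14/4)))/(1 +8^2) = 0.00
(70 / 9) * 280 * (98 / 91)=274400 / 117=2345.30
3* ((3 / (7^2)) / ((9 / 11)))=11 / 49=0.22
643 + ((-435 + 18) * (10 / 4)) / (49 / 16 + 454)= 640.72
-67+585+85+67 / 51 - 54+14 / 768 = 3592567 / 6528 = 550.33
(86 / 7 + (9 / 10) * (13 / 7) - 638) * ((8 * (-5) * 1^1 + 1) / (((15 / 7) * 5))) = 567879 / 250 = 2271.52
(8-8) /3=0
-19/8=-2.38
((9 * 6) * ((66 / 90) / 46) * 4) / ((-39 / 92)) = -528 / 65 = -8.12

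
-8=-8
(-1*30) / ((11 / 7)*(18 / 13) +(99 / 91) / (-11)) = -130 / 9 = -14.44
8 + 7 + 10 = 25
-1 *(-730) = 730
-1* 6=-6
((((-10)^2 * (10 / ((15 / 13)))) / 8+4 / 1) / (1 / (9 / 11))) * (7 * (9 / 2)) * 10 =318465 / 11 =28951.36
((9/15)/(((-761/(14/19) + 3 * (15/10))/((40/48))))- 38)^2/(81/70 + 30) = 10474421055875/226000471848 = 46.35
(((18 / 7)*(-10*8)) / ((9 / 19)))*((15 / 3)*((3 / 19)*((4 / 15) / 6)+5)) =-228320 / 21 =-10872.38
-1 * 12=-12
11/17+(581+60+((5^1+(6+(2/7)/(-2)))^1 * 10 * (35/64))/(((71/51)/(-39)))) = -9865431/9656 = -1021.69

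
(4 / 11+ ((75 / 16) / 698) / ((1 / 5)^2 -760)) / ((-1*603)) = -282900901 / 469131819552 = -0.00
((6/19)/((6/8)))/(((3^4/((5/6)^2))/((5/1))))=250/13851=0.02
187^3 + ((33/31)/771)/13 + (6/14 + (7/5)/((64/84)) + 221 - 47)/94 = 6539204.88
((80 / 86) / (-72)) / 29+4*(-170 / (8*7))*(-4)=3815785 / 78561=48.57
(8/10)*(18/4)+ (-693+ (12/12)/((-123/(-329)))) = -422336/615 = -686.73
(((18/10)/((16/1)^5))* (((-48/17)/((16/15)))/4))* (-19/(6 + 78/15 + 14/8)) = 7695/4616880128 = 0.00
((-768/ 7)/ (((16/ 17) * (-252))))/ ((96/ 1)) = 17/ 3528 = 0.00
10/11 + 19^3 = 75459/11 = 6859.91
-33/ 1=-33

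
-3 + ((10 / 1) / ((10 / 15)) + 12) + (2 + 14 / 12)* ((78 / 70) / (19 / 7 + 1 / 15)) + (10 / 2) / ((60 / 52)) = 51863 / 1752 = 29.60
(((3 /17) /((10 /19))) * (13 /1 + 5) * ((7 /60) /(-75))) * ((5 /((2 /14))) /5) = -2793 /42500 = -0.07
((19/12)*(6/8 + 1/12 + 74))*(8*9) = 8531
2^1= 2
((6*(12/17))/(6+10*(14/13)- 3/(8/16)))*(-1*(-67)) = 15678/595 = 26.35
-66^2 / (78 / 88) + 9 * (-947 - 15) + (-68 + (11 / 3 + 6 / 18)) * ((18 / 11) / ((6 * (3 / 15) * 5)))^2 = -21356970 / 1573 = -13577.22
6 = 6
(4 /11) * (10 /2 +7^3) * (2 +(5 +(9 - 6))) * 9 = 125280 /11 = 11389.09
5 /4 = 1.25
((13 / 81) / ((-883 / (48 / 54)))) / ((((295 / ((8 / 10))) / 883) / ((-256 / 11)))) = 106496 / 11828025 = 0.01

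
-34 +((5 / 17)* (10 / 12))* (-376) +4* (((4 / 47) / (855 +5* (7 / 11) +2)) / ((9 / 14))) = -4291913870 / 34020621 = -126.16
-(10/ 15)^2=-0.44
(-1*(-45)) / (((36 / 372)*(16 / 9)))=4185 / 16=261.56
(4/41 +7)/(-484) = -291/19844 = -0.01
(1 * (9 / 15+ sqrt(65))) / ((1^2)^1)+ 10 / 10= 8 / 5+ sqrt(65)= 9.66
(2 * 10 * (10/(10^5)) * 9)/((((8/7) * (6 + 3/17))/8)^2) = 289/12500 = 0.02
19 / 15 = 1.27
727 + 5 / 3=2186 / 3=728.67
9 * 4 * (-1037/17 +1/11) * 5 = -120600/11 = -10963.64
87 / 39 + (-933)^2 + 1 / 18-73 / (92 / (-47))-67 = 9369648445 / 10764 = 870461.58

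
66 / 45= 22 / 15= 1.47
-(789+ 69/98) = -77391/98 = -789.70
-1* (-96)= 96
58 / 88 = 0.66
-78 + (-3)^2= -69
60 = 60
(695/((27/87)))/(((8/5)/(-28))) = -705425/18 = -39190.28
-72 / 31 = -2.32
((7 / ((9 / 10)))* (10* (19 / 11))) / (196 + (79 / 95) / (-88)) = 10108000 / 14746329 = 0.69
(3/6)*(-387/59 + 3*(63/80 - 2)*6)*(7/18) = -5.52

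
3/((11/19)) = 5.18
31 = 31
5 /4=1.25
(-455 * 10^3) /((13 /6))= -210000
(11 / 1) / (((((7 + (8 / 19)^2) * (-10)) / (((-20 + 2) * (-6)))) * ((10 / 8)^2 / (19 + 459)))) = -1639991232 / 323875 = -5063.65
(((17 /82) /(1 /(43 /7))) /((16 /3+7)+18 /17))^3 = 51815853859041 /60255651738538088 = 0.00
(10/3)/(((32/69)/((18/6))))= 345/16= 21.56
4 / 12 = 1 / 3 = 0.33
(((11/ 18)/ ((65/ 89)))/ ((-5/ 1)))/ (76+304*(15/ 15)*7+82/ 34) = -16643/ 219427650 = -0.00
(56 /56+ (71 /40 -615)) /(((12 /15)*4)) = -24489 /128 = -191.32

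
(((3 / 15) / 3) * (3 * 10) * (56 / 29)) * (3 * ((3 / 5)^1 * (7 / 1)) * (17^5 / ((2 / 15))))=15027766488 / 29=518198844.41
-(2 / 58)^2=-0.00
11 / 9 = 1.22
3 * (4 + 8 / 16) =27 / 2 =13.50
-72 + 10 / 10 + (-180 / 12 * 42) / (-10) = -8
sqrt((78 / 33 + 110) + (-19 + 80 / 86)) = sqrt(21096273) / 473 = 9.71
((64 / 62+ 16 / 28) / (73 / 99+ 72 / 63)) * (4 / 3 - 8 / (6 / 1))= 0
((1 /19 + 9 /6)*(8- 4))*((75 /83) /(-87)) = -2950 /45733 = -0.06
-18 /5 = -3.60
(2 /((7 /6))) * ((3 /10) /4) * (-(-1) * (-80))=-72 /7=-10.29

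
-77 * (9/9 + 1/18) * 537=-261877/6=-43646.17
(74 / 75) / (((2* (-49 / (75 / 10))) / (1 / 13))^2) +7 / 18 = 0.39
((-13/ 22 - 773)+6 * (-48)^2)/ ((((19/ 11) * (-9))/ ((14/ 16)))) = -11753/ 16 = -734.56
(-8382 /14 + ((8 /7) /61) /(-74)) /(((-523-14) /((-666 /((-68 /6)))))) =85131819 /1299361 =65.52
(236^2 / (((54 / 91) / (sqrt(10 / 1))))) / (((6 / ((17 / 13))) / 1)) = 1656956 *sqrt(10) / 81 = 64688.33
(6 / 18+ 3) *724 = 7240 / 3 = 2413.33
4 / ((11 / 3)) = 12 / 11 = 1.09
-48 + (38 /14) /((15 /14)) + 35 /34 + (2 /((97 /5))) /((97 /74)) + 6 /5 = -207100459 /4798590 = -43.16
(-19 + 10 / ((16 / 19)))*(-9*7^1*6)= 10773 / 4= 2693.25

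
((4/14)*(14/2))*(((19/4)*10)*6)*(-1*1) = -570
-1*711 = -711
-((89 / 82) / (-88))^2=-7921 / 52070656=-0.00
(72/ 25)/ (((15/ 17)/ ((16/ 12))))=544/ 125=4.35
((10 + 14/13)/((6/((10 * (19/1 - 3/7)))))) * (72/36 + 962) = 2313600/7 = 330514.29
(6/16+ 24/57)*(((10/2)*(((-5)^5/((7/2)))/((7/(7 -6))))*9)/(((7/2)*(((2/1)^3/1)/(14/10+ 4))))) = -91884375/104272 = -881.20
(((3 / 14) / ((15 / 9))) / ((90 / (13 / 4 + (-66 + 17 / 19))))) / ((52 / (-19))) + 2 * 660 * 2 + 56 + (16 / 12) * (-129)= 367499101 / 145600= 2524.03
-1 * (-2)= 2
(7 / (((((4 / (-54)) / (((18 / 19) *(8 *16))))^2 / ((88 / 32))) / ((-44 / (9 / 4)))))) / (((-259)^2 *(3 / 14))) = -34685190144 / 494209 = -70183.24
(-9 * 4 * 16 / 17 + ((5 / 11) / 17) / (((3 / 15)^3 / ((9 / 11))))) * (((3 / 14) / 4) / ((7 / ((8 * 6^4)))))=-35586864 / 14399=-2471.48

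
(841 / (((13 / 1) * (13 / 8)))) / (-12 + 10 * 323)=3364 / 271921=0.01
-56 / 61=-0.92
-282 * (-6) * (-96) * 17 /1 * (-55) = 151873920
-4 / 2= -2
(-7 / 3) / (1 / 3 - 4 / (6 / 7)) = 7 / 13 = 0.54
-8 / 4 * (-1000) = 2000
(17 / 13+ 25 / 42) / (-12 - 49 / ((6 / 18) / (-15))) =0.00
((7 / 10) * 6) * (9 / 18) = 21 / 10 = 2.10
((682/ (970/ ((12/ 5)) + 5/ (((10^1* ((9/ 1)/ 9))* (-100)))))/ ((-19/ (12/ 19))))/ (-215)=982080/ 3764280931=0.00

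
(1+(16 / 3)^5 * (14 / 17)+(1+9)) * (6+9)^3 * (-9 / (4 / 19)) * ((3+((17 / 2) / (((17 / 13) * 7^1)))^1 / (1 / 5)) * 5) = -18710594790625 / 952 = -19653986124.61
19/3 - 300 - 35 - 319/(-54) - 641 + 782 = -9815/54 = -181.76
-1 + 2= 1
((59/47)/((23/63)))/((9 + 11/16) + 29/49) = 2914128/8711779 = 0.33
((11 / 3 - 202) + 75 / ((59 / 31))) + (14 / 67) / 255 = -160199524 / 1008015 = -158.93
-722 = -722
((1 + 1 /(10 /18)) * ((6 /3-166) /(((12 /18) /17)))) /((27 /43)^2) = -36085084 /1215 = -29699.66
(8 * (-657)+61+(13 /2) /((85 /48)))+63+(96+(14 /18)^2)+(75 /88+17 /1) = -3037804889 /605880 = -5013.87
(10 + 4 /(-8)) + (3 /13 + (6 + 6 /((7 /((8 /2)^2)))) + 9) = 6997 /182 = 38.45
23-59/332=7577/332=22.82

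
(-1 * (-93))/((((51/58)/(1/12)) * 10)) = 899/1020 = 0.88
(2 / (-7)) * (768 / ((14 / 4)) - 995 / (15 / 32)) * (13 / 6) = 519584 / 441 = 1178.20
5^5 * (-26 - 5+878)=2646875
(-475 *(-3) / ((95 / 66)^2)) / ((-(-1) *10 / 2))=13068 / 95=137.56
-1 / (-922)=1 / 922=0.00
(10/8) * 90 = 225/2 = 112.50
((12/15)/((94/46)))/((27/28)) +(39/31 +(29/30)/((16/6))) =6377807/3147120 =2.03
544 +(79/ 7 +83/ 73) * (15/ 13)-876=-317.67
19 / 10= 1.90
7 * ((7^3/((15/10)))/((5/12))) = 19208/5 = 3841.60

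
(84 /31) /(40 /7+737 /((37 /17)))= 21756 /2764673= 0.01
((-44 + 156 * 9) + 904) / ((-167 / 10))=-22640 / 167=-135.57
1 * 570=570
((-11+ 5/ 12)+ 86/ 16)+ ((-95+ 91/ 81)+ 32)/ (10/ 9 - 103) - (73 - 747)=669.40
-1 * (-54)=54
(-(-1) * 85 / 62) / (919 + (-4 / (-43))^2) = 157165 / 105353314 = 0.00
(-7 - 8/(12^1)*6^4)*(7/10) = -6097/10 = -609.70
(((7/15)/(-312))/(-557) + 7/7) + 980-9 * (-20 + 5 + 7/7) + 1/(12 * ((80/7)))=1107.01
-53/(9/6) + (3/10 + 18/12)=-503/15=-33.53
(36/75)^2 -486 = -303606/625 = -485.77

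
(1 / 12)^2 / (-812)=-0.00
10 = 10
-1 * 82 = -82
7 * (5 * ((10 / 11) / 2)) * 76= 13300 / 11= 1209.09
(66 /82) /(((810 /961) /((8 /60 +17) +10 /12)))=5697769 /332100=17.16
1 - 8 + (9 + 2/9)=2.22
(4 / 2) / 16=1 / 8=0.12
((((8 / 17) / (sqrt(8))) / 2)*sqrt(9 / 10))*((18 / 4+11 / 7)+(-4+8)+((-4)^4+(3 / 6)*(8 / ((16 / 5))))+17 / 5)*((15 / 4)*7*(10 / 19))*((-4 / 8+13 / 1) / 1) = 8527725*sqrt(5) / 5168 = 3689.74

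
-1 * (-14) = 14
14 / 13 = 1.08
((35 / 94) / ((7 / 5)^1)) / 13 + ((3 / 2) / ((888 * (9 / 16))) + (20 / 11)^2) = 163925587 / 49238046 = 3.33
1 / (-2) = -1 / 2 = -0.50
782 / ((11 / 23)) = 17986 / 11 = 1635.09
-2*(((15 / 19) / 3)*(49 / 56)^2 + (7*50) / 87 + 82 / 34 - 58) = 92375885 / 899232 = 102.73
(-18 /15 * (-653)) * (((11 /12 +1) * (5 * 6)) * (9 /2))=405513 /2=202756.50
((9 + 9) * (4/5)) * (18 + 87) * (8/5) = 12096/5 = 2419.20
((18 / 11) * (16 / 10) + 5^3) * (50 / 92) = 35095 / 506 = 69.36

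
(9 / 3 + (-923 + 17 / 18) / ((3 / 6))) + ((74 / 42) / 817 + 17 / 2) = -188652431 / 102942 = -1832.61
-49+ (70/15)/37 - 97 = -16192/111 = -145.87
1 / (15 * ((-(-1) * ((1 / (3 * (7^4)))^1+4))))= 2401 / 144065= 0.02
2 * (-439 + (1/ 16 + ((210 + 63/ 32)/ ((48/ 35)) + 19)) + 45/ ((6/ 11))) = -93633/ 256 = -365.75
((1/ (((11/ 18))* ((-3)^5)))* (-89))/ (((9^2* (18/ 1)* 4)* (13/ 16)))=356/ 2814669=0.00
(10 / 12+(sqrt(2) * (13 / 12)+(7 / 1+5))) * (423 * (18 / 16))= 16497 * sqrt(2) / 32+97713 / 16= 6836.13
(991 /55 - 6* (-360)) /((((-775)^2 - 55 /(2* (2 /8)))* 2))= 119791 /66056650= 0.00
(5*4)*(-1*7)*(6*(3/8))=-315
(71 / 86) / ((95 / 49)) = 3479 / 8170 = 0.43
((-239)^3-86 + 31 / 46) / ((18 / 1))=-69776911 / 92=-758444.68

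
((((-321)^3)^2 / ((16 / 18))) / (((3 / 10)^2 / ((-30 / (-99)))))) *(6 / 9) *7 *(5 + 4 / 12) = 103141104181622181.82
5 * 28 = 140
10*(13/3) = 130/3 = 43.33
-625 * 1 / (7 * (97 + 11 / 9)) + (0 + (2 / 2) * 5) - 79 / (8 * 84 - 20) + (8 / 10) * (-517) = -516463783 / 1260805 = -409.63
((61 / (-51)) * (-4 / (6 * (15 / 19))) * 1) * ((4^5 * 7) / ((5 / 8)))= 132923392 / 11475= 11583.74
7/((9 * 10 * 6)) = 7/540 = 0.01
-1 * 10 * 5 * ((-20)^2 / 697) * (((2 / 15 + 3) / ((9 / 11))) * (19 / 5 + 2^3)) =-24402400 / 18819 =-1296.69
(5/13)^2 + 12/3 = 701/169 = 4.15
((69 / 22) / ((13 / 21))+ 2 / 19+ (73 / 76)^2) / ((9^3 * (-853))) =-1677901 / 171205821072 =-0.00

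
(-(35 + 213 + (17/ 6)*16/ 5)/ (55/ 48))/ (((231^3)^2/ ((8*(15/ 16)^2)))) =-1928/ 185704340659299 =-0.00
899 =899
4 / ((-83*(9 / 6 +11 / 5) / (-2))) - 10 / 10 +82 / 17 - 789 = -40990348 / 52207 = -785.15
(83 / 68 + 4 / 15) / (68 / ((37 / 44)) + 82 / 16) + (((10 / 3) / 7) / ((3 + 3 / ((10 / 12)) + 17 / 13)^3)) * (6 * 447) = 4010470393044541 / 1542433906795530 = 2.60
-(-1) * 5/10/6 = 1/12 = 0.08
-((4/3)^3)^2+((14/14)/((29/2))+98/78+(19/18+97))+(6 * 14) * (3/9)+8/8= 67478249/549666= 122.76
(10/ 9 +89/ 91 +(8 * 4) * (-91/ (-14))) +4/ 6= 172609/ 819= 210.76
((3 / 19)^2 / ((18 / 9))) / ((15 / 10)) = 3 / 361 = 0.01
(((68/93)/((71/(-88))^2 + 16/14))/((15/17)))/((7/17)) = 152185088/135648405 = 1.12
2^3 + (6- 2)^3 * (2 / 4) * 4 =136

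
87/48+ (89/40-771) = -61357/80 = -766.96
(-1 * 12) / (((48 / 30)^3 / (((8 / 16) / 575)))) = -15 / 5888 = -0.00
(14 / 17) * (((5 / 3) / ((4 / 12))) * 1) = 70 / 17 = 4.12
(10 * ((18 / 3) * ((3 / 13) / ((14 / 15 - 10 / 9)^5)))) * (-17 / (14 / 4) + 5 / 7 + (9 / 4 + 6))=-954933046875 / 2981888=-320244.44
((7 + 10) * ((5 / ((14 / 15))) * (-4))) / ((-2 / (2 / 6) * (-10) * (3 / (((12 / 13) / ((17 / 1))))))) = -10 / 91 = -0.11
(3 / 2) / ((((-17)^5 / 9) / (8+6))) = -189 / 1419857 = -0.00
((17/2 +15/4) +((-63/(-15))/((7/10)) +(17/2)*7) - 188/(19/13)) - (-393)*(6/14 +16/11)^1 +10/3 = 12157823/17556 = 692.52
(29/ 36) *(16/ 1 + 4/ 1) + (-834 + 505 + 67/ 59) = -165541/ 531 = -311.75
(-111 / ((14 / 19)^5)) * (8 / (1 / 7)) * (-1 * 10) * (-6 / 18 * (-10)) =2290391575 / 2401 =953932.35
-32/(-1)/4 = 8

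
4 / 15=0.27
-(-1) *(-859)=-859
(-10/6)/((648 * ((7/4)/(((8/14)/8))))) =-5/47628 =-0.00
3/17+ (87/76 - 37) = -46097/1292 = -35.68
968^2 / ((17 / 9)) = 8433216 / 17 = 496071.53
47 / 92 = 0.51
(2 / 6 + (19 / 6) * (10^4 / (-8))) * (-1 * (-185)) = -732230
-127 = -127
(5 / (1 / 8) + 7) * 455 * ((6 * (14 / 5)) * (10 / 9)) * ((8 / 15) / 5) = 1916096 / 45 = 42579.91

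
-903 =-903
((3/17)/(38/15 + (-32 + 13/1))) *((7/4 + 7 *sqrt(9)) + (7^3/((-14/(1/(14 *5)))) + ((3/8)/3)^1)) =-477/1976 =-0.24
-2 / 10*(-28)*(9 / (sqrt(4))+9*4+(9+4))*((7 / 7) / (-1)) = -1498 / 5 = -299.60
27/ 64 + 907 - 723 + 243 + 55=30875/ 64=482.42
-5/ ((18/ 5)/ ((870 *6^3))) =-261000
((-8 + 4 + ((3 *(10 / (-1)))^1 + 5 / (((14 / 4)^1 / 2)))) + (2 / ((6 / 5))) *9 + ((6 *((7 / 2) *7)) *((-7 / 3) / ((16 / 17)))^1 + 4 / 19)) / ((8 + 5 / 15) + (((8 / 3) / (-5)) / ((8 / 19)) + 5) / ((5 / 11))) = -60707025 / 2640848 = -22.99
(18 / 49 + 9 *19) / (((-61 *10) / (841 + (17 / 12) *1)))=-28295091 / 119560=-236.66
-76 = -76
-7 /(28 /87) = -87 /4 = -21.75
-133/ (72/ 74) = -4921/ 36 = -136.69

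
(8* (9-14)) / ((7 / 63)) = -360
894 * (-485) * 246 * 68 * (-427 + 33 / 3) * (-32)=-96553180938240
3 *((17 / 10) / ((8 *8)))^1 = 51 / 640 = 0.08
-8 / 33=-0.24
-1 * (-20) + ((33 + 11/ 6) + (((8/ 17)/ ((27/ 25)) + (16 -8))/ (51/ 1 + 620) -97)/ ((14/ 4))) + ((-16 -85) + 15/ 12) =-56937817/ 783972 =-72.63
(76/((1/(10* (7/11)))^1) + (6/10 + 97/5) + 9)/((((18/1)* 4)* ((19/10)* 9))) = 0.42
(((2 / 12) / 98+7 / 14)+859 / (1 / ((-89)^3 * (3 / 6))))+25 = -178037086079 / 588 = -302784160.00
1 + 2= 3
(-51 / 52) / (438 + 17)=-51 / 23660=-0.00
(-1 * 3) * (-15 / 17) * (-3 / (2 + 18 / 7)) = -945 / 544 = -1.74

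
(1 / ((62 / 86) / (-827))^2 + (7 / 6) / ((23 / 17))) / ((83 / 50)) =4362820146425 / 5503647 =792714.38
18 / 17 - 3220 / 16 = -13613 / 68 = -200.19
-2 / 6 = -1 / 3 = -0.33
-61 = -61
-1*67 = -67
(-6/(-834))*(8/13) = 8/1807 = 0.00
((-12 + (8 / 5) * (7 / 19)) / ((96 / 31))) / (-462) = 8401 / 1053360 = 0.01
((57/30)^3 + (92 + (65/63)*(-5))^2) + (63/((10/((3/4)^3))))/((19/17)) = 9110424858109/1206576000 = 7550.64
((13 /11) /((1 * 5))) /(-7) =-13 /385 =-0.03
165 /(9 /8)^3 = 28160 /243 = 115.88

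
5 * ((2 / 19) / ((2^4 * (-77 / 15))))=-75 / 11704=-0.01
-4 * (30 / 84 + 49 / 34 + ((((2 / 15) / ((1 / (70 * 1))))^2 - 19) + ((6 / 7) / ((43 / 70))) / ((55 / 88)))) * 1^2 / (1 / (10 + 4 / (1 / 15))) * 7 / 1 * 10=-1413982.98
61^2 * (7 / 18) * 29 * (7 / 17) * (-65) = -343690165 / 306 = -1123170.47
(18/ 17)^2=324/ 289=1.12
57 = 57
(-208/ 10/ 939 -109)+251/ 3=-119044/ 4695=-25.36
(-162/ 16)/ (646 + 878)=-27/ 4064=-0.01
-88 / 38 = -2.32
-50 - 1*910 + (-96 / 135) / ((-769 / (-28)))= -33221696 / 34605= -960.03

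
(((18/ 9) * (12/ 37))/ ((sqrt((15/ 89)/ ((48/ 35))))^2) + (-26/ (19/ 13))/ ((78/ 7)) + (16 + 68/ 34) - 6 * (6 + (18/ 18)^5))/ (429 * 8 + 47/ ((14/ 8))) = -0.01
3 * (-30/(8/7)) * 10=-1575/2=-787.50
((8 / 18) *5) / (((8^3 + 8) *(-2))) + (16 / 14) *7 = 8.00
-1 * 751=-751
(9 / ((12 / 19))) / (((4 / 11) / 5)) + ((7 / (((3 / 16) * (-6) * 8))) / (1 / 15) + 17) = 9661 / 48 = 201.27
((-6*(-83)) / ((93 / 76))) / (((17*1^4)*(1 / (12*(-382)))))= -57831744 / 527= -109737.65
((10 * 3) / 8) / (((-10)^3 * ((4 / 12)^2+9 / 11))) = -297 / 73600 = -0.00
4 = 4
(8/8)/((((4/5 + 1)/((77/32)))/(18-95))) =-29645/288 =-102.93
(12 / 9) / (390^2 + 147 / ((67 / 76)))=67 / 7651404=0.00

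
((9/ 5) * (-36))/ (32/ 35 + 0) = -567/ 8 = -70.88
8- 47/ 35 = 233/ 35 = 6.66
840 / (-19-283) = -420 / 151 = -2.78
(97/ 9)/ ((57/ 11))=1067/ 513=2.08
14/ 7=2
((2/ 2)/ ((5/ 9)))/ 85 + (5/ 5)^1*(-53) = -22516/ 425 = -52.98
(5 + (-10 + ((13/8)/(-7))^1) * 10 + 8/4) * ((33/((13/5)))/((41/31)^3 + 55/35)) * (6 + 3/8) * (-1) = 669094986285/337021568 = 1985.32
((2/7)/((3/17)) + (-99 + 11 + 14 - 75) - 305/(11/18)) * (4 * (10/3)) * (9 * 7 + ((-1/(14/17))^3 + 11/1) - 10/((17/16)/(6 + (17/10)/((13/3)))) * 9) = 212480119776775/52531479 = 4044815.11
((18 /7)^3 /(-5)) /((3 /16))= -31104 /1715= -18.14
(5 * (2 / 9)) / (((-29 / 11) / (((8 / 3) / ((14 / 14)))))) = -880 / 783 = -1.12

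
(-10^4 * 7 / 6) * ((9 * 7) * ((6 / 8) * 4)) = -2205000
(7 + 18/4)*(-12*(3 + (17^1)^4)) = -11526312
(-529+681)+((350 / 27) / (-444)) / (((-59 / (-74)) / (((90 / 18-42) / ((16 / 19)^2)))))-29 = 152818627 / 1223424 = 124.91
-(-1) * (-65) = -65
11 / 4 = 2.75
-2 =-2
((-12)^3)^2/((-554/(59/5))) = -88086528/1385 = -63600.38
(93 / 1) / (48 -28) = 93 / 20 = 4.65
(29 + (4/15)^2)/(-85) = -0.34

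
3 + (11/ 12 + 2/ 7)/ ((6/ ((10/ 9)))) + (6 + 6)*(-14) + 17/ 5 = -1830019/ 11340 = -161.38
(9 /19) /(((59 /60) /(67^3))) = 162412020 /1121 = 144881.37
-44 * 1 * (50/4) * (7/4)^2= -13475/8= -1684.38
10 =10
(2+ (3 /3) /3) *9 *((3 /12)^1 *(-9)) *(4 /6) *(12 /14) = -27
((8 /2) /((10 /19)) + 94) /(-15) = -508 /75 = -6.77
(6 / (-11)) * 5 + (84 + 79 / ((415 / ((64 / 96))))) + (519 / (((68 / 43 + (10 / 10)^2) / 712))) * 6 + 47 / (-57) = 2756645534003 / 3209195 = 858983.49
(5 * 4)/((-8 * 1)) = -5/2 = -2.50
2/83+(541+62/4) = 92383/166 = 556.52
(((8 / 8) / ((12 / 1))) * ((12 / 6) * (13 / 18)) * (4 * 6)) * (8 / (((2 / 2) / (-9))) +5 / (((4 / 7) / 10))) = 403 / 9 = 44.78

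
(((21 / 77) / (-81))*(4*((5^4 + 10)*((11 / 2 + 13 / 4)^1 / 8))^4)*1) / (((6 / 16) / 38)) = -4635757178819921875 / 14598144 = -317557984002.62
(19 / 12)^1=19 / 12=1.58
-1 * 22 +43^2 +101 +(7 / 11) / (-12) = 254489 / 132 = 1927.95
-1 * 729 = -729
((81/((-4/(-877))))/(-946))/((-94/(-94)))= -71037/3784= -18.77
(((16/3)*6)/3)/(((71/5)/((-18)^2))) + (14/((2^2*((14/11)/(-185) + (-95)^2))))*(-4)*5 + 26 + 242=666817567238/1303976131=511.37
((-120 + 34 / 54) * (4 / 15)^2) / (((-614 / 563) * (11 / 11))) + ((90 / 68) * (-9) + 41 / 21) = -965829629 / 443875950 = -2.18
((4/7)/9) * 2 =8/63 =0.13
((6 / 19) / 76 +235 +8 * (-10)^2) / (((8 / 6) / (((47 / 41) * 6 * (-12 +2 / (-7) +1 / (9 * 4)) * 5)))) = -542456679795 / 1657712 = -327232.16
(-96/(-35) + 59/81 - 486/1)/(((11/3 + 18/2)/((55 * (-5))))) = 75238295/7182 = 10475.95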